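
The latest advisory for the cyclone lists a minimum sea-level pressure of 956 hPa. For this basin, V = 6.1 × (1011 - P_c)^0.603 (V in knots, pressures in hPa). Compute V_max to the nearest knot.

ΔP = 1011 − 956 = 55 hPa.
55^0.603 ≈ 11.206.
V ≈ 6.1 × 11.206 ≈ 68.4 kt.

68 kt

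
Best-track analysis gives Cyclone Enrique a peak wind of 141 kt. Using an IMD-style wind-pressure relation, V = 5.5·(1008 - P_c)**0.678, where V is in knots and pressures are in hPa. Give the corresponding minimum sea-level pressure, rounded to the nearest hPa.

ΔP = (V / 5.5)^(1/0.678) = (141/5.5)^1.475.
141/5.5 = 25.636; 25.636^1.475 ≈ 119.66 hPa.
P_c = 1008 − 119.66 = 888.34 ≈ 888 hPa.

888 hPa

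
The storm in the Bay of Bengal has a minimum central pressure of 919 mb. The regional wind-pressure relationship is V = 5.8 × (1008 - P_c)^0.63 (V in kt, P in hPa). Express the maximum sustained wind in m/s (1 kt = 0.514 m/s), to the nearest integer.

50 m/s

ΔP = 1008 − 919 = 89 mb.
V ≈ 5.8 × 89^0.63 = 5.8 × 16.909 ≈ 98.072 kt.
98.072 × 0.514 ≈ 50.41 m/s → 50 m/s.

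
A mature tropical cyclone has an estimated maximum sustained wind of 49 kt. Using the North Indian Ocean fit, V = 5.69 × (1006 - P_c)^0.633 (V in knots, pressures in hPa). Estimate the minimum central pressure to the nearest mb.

976 mb

ΔP = (V / 5.69)^(1/0.633) = (49/5.69)^1.580.
49/5.69 = 8.612; 8.612^1.580 ≈ 30.01 mb.
P_c = 1006 − 30.01 = 975.99 ≈ 976 mb.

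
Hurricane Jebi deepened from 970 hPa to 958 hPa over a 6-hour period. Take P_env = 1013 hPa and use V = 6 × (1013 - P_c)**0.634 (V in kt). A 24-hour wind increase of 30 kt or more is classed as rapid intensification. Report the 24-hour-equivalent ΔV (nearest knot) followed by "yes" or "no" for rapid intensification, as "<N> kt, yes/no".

44 kt, yes

V₁: ΔP = 43, V ≈ 6 × 43^0.634 ≈ 65.13 kt.
V₂: ΔP = 55, V ≈ 6 × 55^0.634 ≈ 76.13 kt.
ΔV over 6 h = 11.00 kt → 24 h equivalent = 11.00 × 24/6 ≈ 44.00 kt.
44 kt ≥ 30 kt ⇒ rapid intensification.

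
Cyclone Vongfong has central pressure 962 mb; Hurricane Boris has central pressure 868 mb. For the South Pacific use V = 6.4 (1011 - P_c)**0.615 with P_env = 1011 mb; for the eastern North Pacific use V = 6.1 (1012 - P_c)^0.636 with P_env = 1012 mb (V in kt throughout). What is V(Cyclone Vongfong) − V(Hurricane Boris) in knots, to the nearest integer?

Cyclone Vongfong: ΔP = 49; V ≈ 6.4 × 49^0.615 ≈ 70.09 kt.
Hurricane Boris: ΔP = 144; V ≈ 6.1 × 144^0.636 ≈ 143.90 kt.
Difference ≈ 70.09 − 143.90 = -73.81 → -74 kt.

-74 kt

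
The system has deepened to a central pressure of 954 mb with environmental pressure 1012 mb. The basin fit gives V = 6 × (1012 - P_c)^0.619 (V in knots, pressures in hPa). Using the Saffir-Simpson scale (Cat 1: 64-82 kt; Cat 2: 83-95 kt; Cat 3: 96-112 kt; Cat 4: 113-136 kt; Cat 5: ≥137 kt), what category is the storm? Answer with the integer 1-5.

ΔP = 1012 − 954 = 58 mb.
V ≈ 6 × 58^0.619 = 6 × 12.35 ≈ 74 kt.
74 kt falls in the Category 1 band.

1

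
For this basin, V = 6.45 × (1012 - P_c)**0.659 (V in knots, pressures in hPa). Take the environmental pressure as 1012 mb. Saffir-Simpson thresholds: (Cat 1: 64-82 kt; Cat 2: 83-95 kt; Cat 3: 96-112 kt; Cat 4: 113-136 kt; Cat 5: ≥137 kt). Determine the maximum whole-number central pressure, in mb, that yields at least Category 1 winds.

Category 1 begins at V = 64 kt.
Required ΔP = (64/6.45)^(1/0.659) = 9.922^1.517 ≈ 32.53 mb.
P_c ≤ 1012 − 32.53 = 979.47, so the highest integer P_c is 979 mb.

979 mb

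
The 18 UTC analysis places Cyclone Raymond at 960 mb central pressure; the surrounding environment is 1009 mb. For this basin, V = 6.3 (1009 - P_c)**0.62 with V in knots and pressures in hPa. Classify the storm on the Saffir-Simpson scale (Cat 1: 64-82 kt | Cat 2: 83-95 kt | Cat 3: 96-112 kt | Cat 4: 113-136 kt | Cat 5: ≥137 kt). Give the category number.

ΔP = 1009 − 960 = 49 mb.
V ≈ 6.3 × 49^0.62 = 6.3 × 11.17 ≈ 70 kt.
70 kt falls in the Category 1 band.

1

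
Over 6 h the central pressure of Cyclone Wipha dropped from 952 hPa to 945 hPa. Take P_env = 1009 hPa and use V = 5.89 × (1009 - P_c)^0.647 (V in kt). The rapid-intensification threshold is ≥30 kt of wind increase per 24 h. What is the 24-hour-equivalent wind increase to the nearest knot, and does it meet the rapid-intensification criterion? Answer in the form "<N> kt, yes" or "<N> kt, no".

V₁: ΔP = 57, V ≈ 5.89 × 57^0.647 ≈ 80.57 kt.
V₂: ΔP = 64, V ≈ 5.89 × 64^0.647 ≈ 86.84 kt.
ΔV over 6 h = 6.27 kt → 24 h equivalent = 6.27 × 24/6 ≈ 25.08 kt.
25 kt < 30 kt ⇒ not rapid intensification.

25 kt, no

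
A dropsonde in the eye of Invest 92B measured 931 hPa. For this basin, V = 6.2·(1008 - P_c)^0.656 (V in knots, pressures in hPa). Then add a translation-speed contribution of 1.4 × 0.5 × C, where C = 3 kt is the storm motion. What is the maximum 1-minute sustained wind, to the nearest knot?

109 kt

ΔP = 1008 − 931 = 77 hPa.
77^0.656 ≈ 17.280.
V ≈ 6.2 × 17.280 ≈ 107.1 kt.
Translation term: 1.4 × 0.5 × 3 = 2.1 kt.
Corrected V ≈ 109.2 kt → 109 kt.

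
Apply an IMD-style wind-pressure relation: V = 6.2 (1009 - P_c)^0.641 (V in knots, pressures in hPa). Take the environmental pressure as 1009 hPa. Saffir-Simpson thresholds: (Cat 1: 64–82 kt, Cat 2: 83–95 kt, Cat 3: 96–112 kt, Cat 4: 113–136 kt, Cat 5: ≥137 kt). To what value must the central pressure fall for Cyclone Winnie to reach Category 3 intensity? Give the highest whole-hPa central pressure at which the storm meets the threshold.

937 hPa

Category 3 begins at V = 96 kt.
Required ΔP = (96/6.2)^(1/0.641) = 15.484^1.560 ≈ 71.83 hPa.
P_c ≤ 1009 − 71.83 = 937.17, so the highest integer P_c is 937 hPa.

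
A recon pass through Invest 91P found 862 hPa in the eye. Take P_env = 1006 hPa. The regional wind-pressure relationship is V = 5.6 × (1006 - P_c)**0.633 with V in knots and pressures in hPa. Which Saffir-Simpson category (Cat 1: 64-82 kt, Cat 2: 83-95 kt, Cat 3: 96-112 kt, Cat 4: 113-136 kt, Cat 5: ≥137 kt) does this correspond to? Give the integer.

ΔP = 1006 − 862 = 144 hPa.
V ≈ 5.6 × 144^0.633 = 5.6 × 23.24 ≈ 130 kt.
130 kt falls in the Category 4 band.

4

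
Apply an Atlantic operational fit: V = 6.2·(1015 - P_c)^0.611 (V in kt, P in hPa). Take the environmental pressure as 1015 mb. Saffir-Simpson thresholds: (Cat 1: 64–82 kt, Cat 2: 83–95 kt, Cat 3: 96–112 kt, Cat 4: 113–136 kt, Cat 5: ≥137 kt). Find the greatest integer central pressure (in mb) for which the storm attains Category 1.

Category 1 begins at V = 64 kt.
Required ΔP = (64/6.2)^(1/0.611) = 10.323^1.637 ≈ 45.63 mb.
P_c ≤ 1015 − 45.63 = 969.37, so the highest integer P_c is 969 mb.

969 mb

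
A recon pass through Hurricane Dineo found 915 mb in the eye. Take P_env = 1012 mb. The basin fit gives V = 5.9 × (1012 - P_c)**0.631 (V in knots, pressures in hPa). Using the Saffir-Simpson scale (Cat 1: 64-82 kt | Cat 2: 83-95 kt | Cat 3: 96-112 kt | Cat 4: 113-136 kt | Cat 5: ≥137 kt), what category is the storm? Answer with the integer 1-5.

ΔP = 1012 − 915 = 97 mb.
V ≈ 5.9 × 97^0.631 = 5.9 × 17.93 ≈ 106 kt.
106 kt falls in the Category 3 band.

3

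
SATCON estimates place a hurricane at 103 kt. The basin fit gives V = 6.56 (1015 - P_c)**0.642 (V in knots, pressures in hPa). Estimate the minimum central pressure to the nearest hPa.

ΔP = (V / 6.56)^(1/0.642) = (103/6.56)^1.558.
103/6.56 = 15.701; 15.701^1.558 ≈ 72.92 hPa.
P_c = 1015 − 72.92 = 942.08 ≈ 942 hPa.

942 hPa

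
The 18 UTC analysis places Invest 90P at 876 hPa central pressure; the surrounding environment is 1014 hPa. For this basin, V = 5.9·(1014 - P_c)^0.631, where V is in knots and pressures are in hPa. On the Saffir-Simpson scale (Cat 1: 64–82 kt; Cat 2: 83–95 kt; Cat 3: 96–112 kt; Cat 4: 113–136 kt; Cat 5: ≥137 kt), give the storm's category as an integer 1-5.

ΔP = 1014 − 876 = 138 hPa.
V ≈ 5.9 × 138^0.631 = 5.9 × 22.40 ≈ 132 kt.
132 kt falls in the Category 4 band.

4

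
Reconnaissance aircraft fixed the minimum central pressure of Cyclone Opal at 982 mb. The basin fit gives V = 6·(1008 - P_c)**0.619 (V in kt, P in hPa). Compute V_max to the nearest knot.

45 kt

ΔP = 1008 − 982 = 26 mb.
26^0.619 ≈ 7.514.
V ≈ 6 × 7.514 ≈ 45.1 kt.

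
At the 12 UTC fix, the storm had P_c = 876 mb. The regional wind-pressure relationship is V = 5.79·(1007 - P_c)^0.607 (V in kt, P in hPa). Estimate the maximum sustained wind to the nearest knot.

112 kt

ΔP = 1007 − 876 = 131 mb.
131^0.607 ≈ 19.283.
V ≈ 5.79 × 19.283 ≈ 111.7 kt.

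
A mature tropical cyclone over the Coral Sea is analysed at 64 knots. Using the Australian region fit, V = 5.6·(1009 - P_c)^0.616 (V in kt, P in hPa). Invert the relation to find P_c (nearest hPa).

ΔP = (V / 5.6)^(1/0.616) = (64/5.6)^1.623.
64/5.6 = 11.429; 11.429^1.623 ≈ 52.18 hPa.
P_c = 1009 − 52.18 = 956.82 ≈ 957 hPa.

957 hPa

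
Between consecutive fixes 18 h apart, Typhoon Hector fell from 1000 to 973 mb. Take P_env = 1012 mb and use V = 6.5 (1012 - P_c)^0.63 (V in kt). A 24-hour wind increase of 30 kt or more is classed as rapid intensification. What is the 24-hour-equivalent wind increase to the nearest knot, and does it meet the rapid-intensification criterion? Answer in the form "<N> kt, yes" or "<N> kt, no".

46 kt, yes

V₁: ΔP = 12, V ≈ 6.5 × 12^0.63 ≈ 31.10 kt.
V₂: ΔP = 39, V ≈ 6.5 × 39^0.63 ≈ 65.36 kt.
ΔV over 18 h = 34.26 kt → 24 h equivalent = 34.26 × 24/18 ≈ 45.68 kt.
46 kt ≥ 30 kt ⇒ rapid intensification.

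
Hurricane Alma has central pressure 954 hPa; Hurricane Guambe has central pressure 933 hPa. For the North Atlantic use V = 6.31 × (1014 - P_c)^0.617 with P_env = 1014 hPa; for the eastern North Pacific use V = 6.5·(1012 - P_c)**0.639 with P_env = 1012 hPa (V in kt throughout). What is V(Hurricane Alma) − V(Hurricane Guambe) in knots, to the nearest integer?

-27 kt

Hurricane Alma: ΔP = 60; V ≈ 6.31 × 60^0.617 ≈ 78.91 kt.
Hurricane Guambe: ΔP = 79; V ≈ 6.5 × 79^0.639 ≈ 106.05 kt.
Difference ≈ 78.91 − 106.05 = -27.14 → -27 kt.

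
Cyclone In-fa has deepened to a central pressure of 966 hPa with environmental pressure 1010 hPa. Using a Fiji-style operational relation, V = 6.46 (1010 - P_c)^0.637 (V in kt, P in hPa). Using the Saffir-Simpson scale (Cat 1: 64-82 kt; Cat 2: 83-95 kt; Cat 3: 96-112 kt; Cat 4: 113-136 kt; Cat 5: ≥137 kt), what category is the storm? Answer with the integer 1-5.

1

ΔP = 1010 − 966 = 44 hPa.
V ≈ 6.46 × 44^0.637 = 6.46 × 11.14 ≈ 72 kt.
72 kt falls in the Category 1 band.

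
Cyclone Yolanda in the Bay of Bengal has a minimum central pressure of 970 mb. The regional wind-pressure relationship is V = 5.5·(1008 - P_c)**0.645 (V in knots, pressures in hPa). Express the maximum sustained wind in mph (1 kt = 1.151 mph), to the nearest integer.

66 mph

ΔP = 1008 − 970 = 38 mb.
V ≈ 5.5 × 38^0.645 = 5.5 × 10.446 ≈ 57.454 kt.
57.454 × 1.151 ≈ 66.13 mph → 66 mph.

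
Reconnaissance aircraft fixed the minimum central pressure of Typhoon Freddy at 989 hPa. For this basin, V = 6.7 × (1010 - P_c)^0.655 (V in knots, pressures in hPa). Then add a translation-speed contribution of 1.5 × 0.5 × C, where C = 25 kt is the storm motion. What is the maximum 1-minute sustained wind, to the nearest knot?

ΔP = 1010 − 989 = 21 hPa.
21^0.655 ≈ 7.346.
V ≈ 6.7 × 7.346 ≈ 49.2 kt.
Translation term: 1.5 × 0.5 × 25 = 18.75 kt.
Corrected V ≈ 67.95 kt → 68 kt.

68 kt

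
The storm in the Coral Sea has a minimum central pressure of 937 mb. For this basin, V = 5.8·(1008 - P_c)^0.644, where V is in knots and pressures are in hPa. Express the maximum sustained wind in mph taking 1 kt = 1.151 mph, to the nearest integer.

ΔP = 1008 − 937 = 71 mb.
V ≈ 5.8 × 71^0.644 = 5.8 × 15.567 ≈ 90.290 kt.
90.290 × 1.151 ≈ 103.92 mph → 104 mph.

104 mph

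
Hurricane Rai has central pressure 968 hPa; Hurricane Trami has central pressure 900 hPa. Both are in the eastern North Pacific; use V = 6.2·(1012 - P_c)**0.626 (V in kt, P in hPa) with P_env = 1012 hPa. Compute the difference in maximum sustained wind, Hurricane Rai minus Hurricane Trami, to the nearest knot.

Hurricane Rai: ΔP = 44; V ≈ 6.2 × 44^0.626 ≈ 66.25 kt.
Hurricane Trami: ΔP = 112; V ≈ 6.2 × 112^0.626 ≈ 118.91 kt.
Difference ≈ 66.25 − 118.91 = -52.66 → -53 kt.

-53 kt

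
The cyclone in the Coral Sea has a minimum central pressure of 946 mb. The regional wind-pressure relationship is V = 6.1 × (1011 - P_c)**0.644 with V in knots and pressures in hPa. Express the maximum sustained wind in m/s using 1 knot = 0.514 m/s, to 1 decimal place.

46.1 m/s

ΔP = 1011 − 946 = 65 mb.
V ≈ 6.1 × 65^0.644 = 6.1 × 14.707 ≈ 89.711 kt.
89.711 × 0.514 ≈ 46.11 m/s → 46.1 m/s.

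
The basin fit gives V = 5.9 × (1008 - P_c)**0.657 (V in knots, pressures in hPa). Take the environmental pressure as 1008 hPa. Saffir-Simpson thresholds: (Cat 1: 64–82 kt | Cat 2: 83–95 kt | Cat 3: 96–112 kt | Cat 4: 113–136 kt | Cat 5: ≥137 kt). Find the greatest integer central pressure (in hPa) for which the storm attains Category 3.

Category 3 begins at V = 96 kt.
Required ΔP = (96/5.9)^(1/0.657) = 16.271^1.522 ≈ 69.80 hPa.
P_c ≤ 1008 − 69.80 = 938.20, so the highest integer P_c is 938 hPa.

938 hPa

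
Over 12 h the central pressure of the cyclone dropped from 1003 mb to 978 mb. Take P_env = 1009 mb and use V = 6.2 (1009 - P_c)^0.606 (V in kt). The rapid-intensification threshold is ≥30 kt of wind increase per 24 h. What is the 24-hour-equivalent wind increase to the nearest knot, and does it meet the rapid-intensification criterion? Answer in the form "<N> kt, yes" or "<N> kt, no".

V₁: ΔP = 6, V ≈ 6.2 × 6^0.606 ≈ 18.36 kt.
V₂: ΔP = 31, V ≈ 6.2 × 31^0.606 ≈ 49.68 kt.
ΔV over 12 h = 31.32 kt → 24 h equivalent = 31.32 × 24/12 ≈ 62.64 kt.
63 kt ≥ 30 kt ⇒ rapid intensification.

63 kt, yes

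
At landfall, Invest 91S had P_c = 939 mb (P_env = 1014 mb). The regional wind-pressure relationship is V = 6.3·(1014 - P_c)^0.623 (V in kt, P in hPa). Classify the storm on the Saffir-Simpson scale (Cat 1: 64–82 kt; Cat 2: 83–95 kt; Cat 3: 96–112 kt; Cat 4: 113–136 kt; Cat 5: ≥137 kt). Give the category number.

ΔP = 1014 − 939 = 75 mb.
V ≈ 6.3 × 75^0.623 = 6.3 × 14.73 ≈ 93 kt.
93 kt falls in the Category 2 band.

2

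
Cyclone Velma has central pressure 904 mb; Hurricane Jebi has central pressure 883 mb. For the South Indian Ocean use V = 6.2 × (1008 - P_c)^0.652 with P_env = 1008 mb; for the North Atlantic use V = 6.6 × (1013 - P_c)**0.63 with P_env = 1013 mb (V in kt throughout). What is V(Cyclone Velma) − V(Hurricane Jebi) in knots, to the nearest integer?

-14 kt

Cyclone Velma: ΔP = 104; V ≈ 6.2 × 104^0.652 ≈ 128.08 kt.
Hurricane Jebi: ΔP = 130; V ≈ 6.6 × 130^0.63 ≈ 141.69 kt.
Difference ≈ 128.08 − 141.69 = -13.61 → -14 kt.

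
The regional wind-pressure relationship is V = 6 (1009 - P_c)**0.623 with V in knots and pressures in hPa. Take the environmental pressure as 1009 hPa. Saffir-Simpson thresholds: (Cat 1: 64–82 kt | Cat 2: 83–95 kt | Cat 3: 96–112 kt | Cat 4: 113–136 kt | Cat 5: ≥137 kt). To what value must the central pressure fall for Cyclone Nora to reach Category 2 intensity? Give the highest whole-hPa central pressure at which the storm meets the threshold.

941 hPa

Category 2 begins at V = 83 kt.
Required ΔP = (83/6)^(1/0.623) = 13.833^1.605 ≈ 67.82 hPa.
P_c ≤ 1009 − 67.82 = 941.18, so the highest integer P_c is 941 hPa.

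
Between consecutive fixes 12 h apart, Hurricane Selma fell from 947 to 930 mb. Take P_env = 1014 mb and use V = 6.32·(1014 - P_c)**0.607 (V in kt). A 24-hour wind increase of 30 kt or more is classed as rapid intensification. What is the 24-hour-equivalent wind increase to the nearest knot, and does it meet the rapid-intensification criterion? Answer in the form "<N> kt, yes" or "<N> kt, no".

V₁: ΔP = 67, V ≈ 6.32 × 67^0.607 ≈ 81.12 kt.
V₂: ΔP = 84, V ≈ 6.32 × 84^0.607 ≈ 93.06 kt.
ΔV over 12 h = 11.94 kt → 24 h equivalent = 11.94 × 24/12 ≈ 23.88 kt.
24 kt < 30 kt ⇒ not rapid intensification.

24 kt, no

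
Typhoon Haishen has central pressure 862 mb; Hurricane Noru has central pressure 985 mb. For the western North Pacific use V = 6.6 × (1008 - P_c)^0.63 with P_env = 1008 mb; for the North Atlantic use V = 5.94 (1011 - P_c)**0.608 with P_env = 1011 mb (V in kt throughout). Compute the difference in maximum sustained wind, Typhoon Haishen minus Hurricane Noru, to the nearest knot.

109 kt

Typhoon Haishen: ΔP = 146; V ≈ 6.6 × 146^0.63 ≈ 152.44 kt.
Hurricane Noru: ΔP = 26; V ≈ 5.94 × 26^0.608 ≈ 43.06 kt.
Difference ≈ 152.44 − 43.06 = 109.38 → 109 kt.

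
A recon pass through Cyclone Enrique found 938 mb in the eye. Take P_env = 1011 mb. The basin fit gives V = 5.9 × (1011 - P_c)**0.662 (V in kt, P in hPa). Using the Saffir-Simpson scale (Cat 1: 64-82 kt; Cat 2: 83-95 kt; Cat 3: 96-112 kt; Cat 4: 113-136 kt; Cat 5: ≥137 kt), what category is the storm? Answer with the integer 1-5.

3

ΔP = 1011 − 938 = 73 mb.
V ≈ 5.9 × 73^0.662 = 5.9 × 17.12 ≈ 101 kt.
101 kt falls in the Category 3 band.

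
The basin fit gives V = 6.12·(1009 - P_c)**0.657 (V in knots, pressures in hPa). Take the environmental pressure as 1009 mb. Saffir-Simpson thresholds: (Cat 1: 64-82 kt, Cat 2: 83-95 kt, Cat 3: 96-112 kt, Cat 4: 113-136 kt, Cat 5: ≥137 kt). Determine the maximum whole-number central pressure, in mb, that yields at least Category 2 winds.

Category 2 begins at V = 83 kt.
Required ΔP = (83/6.12)^(1/0.657) = 13.562^1.522 ≈ 52.90 mb.
P_c ≤ 1009 − 52.90 = 956.10, so the highest integer P_c is 956 mb.

956 mb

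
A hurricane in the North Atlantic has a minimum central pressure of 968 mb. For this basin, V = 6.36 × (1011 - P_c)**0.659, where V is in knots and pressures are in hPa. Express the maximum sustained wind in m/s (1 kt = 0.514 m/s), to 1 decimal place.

ΔP = 1011 − 968 = 43 mb.
V ≈ 6.36 × 43^0.659 = 6.36 × 11.925 ≈ 75.843 kt.
75.843 × 0.514 ≈ 38.98 m/s → 39.0 m/s.

39.0 m/s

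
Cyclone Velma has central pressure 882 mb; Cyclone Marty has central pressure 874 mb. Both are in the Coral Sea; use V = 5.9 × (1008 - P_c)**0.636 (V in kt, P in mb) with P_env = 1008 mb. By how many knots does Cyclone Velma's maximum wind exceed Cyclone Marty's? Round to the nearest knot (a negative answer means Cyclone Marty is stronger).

-5 kt

Cyclone Velma: ΔP = 126; V ≈ 5.9 × 126^0.636 ≈ 127.85 kt.
Cyclone Marty: ΔP = 134; V ≈ 5.9 × 134^0.636 ≈ 132.95 kt.
Difference ≈ 127.85 − 132.95 = -5.10 → -5 kt.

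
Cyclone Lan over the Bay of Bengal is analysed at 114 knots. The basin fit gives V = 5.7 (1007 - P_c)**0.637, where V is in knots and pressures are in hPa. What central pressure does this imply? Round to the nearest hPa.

ΔP = (V / 5.7)^(1/0.637) = (114/5.7)^1.570.
114/5.7 = 20.000; 20.000^1.570 ≈ 110.26 hPa.
P_c = 1007 − 110.26 = 896.74 ≈ 897 hPa.

897 hPa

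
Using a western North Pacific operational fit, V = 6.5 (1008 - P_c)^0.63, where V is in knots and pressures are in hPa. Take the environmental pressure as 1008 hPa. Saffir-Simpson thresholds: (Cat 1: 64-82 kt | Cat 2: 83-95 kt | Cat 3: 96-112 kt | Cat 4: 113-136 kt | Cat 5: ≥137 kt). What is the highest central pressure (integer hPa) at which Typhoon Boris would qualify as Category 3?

Category 3 begins at V = 96 kt.
Required ΔP = (96/6.5)^(1/0.63) = 14.769^1.587 ≈ 71.80 hPa.
P_c ≤ 1008 − 71.80 = 936.20, so the highest integer P_c is 936 hPa.

936 hPa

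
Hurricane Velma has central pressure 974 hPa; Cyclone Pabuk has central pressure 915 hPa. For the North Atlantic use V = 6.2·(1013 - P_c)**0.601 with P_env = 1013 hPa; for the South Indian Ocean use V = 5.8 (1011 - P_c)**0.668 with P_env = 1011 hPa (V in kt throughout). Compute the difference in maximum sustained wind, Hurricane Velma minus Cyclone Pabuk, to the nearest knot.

Hurricane Velma: ΔP = 39; V ≈ 6.2 × 39^0.601 ≈ 56.06 kt.
Cyclone Pabuk: ΔP = 96; V ≈ 5.8 × 96^0.668 ≈ 122.34 kt.
Difference ≈ 56.06 − 122.34 = -66.28 → -66 kt.

-66 kt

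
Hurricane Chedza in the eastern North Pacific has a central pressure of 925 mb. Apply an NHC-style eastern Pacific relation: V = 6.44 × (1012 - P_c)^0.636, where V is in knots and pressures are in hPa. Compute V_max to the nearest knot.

110 kt

ΔP = 1012 − 925 = 87 mb.
87^0.636 ≈ 17.121.
V ≈ 6.44 × 17.121 ≈ 110.3 kt.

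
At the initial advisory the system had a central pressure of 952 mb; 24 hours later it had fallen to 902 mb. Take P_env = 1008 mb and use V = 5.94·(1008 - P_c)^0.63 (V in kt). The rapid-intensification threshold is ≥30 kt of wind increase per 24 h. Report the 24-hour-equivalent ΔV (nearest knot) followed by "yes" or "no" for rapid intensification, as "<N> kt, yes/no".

37 kt, yes

V₁: ΔP = 56, V ≈ 5.94 × 56^0.63 ≈ 75.01 kt.
V₂: ΔP = 106, V ≈ 5.94 × 106^0.63 ≈ 112.13 kt.
ΔV over 24 h = 37.12 kt → 24 h equivalent = 37.12 × 24/24 ≈ 37.12 kt.
37 kt ≥ 30 kt ⇒ rapid intensification.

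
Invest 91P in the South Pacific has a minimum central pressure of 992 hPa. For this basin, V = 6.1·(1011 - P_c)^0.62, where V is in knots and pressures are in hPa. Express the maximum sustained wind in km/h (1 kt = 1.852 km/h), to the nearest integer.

70 km/h

ΔP = 1011 − 992 = 19 hPa.
V ≈ 6.1 × 19^0.62 = 6.1 × 6.206 ≈ 37.858 kt.
37.858 × 1.852 ≈ 70.11 km/h → 70 km/h.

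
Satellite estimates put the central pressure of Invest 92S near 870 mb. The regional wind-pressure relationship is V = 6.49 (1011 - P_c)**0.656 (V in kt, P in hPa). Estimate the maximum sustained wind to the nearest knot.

167 kt

ΔP = 1011 − 870 = 141 mb.
141^0.656 ≈ 25.697.
V ≈ 6.49 × 25.697 ≈ 166.8 kt.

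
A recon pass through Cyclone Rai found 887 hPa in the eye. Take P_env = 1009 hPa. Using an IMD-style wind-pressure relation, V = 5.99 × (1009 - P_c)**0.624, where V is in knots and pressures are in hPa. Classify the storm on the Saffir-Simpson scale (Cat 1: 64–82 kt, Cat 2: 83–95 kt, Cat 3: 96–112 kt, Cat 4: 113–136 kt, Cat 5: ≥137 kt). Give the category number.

ΔP = 1009 − 887 = 122 hPa.
V ≈ 5.99 × 122^0.624 = 5.99 × 20.04 ≈ 120 kt.
120 kt falls in the Category 4 band.

4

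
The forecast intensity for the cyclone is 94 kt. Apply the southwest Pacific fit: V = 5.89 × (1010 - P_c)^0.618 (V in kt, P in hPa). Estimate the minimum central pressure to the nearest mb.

ΔP = (V / 5.89)^(1/0.618) = (94/5.89)^1.618.
94/5.89 = 15.959; 15.959^1.618 ≈ 88.43 mb.
P_c = 1010 − 88.43 = 921.57 ≈ 922 mb.

922 mb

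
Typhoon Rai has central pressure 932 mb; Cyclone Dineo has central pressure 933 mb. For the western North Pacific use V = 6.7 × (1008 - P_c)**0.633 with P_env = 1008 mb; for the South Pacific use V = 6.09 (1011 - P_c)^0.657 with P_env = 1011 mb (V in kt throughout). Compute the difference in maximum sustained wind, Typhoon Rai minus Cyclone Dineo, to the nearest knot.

Typhoon Rai: ΔP = 76; V ≈ 6.7 × 76^0.633 ≈ 103.90 kt.
Cyclone Dineo: ΔP = 78; V ≈ 6.09 × 78^0.657 ≈ 106.59 kt.
Difference ≈ 103.90 − 106.59 = -2.69 → -3 kt.

-3 kt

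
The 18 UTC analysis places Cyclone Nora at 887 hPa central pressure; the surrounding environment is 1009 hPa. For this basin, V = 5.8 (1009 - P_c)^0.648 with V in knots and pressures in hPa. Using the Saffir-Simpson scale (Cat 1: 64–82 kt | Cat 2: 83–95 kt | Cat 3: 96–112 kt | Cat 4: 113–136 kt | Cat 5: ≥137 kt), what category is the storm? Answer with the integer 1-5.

ΔP = 1009 − 887 = 122 hPa.
V ≈ 5.8 × 122^0.648 = 5.8 × 22.49 ≈ 130 kt.
130 kt falls in the Category 4 band.

4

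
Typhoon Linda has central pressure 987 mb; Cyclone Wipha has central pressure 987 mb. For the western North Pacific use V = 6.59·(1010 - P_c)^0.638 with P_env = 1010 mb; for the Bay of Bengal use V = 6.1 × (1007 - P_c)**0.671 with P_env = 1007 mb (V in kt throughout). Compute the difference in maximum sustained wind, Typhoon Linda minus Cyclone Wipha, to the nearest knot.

Typhoon Linda: ΔP = 23; V ≈ 6.59 × 23^0.638 ≈ 48.72 kt.
Cyclone Wipha: ΔP = 20; V ≈ 6.1 × 20^0.671 ≈ 45.53 kt.
Difference ≈ 48.72 − 45.53 = 3.19 → 3 kt.

3 kt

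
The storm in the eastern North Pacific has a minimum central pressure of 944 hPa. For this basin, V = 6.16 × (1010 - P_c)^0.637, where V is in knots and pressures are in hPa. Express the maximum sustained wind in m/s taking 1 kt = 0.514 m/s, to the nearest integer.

46 m/s

ΔP = 1010 − 944 = 66 hPa.
V ≈ 6.16 × 66^0.637 = 6.16 × 14.423 ≈ 88.844 kt.
88.844 × 0.514 ≈ 45.67 m/s → 46 m/s.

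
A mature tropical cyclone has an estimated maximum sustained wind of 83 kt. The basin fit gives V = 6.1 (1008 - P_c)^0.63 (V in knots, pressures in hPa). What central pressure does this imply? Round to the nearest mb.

945 mb

ΔP = (V / 6.1)^(1/0.63) = (83/6.1)^1.587.
83/6.1 = 13.607; 13.607^1.587 ≈ 63.04 mb.
P_c = 1008 − 63.04 = 944.96 ≈ 945 mb.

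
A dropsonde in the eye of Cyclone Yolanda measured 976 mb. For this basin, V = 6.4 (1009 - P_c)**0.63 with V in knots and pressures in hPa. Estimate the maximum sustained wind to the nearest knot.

ΔP = 1009 − 976 = 33 mb.
33^0.63 ≈ 9.050.
V ≈ 6.4 × 9.050 ≈ 57.9 kt.

58 kt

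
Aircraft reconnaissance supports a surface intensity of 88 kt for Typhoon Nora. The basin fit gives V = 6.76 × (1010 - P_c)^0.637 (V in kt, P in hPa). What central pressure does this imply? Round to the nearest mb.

ΔP = (V / 6.76)^(1/0.637) = (88/6.76)^1.570.
88/6.76 = 13.018; 13.018^1.570 ≈ 56.19 mb.
P_c = 1010 − 56.19 = 953.81 ≈ 954 mb.

954 mb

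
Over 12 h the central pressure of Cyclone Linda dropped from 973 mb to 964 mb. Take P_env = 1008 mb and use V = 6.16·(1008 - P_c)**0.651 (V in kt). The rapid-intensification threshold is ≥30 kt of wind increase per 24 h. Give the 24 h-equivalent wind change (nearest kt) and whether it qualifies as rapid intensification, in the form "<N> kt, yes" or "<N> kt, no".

V₁: ΔP = 35, V ≈ 6.16 × 35^0.651 ≈ 62.34 kt.
V₂: ΔP = 44, V ≈ 6.16 × 44^0.651 ≈ 72.35 kt.
ΔV over 12 h = 10.01 kt → 24 h equivalent = 10.01 × 24/12 ≈ 20.02 kt.
20 kt < 30 kt ⇒ not rapid intensification.

20 kt, no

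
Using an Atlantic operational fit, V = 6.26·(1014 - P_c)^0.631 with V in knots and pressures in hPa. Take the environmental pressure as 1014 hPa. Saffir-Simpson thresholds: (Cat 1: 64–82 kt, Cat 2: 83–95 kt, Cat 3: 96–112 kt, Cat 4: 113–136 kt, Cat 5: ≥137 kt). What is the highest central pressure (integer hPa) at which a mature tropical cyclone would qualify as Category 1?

974 hPa

Category 1 begins at V = 64 kt.
Required ΔP = (64/6.26)^(1/0.631) = 10.224^1.585 ≈ 39.81 hPa.
P_c ≤ 1014 − 39.81 = 974.19, so the highest integer P_c is 974 hPa.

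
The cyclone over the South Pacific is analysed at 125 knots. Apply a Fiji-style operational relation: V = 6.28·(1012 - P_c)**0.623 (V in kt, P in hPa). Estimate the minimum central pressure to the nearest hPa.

ΔP = (V / 6.28)^(1/0.623) = (125/6.28)^1.605.
125/6.28 = 19.904; 19.904^1.605 ≈ 121.62 hPa.
P_c = 1012 − 121.62 = 890.38 ≈ 890 hPa.

890 hPa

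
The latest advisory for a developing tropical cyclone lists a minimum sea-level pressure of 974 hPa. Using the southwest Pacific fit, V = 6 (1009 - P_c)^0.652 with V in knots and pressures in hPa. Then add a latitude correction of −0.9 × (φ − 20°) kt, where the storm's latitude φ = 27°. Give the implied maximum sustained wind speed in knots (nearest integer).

ΔP = 1009 − 974 = 35 hPa.
35^0.652 ≈ 10.156.
V ≈ 6 × 10.156 ≈ 60.9 kt.
Latitude correction: −0.9 × (27 − 20) = -6.3 kt.
Corrected V ≈ 54.6 kt → 55 kt.

55 kt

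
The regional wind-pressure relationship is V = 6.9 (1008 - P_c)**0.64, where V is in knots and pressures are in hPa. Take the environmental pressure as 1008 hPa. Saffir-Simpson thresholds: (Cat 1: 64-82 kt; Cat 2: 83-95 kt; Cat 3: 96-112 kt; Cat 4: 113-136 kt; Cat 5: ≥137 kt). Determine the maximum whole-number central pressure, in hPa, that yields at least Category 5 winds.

Category 5 begins at V = 137 kt.
Required ΔP = (137/6.9)^(1/0.64) = 19.855^1.562 ≈ 106.64 hPa.
P_c ≤ 1008 − 106.64 = 901.36, so the highest integer P_c is 901 hPa.

901 hPa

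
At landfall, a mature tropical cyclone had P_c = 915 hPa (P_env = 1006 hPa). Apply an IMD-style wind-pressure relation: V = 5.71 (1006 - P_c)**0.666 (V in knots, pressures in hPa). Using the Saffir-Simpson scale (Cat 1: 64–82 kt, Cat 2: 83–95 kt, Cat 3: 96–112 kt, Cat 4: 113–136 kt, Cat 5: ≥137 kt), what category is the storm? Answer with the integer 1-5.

ΔP = 1006 − 915 = 91 hPa.
V ≈ 5.71 × 91^0.666 = 5.71 × 20.17 ≈ 115 kt.
115 kt falls in the Category 4 band.

4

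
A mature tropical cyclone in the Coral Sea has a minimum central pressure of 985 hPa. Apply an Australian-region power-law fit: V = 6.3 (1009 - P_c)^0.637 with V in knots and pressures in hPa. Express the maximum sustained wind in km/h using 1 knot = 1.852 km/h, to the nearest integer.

ΔP = 1009 − 985 = 24 hPa.
V ≈ 6.3 × 24^0.637 = 6.3 × 7.572 ≈ 47.702 kt.
47.702 × 1.852 ≈ 88.34 km/h → 88 km/h.

88 km/h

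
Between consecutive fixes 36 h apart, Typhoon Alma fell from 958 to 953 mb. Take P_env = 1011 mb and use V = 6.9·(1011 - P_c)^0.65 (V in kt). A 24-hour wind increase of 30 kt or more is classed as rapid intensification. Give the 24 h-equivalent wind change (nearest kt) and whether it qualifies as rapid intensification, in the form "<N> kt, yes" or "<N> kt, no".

4 kt, no

V₁: ΔP = 53, V ≈ 6.9 × 53^0.65 ≈ 91.12 kt.
V₂: ΔP = 58, V ≈ 6.9 × 58^0.65 ≈ 96.62 kt.
ΔV over 36 h = 5.50 kt → 24 h equivalent = 5.50 × 24/36 ≈ 3.67 kt.
4 kt < 30 kt ⇒ not rapid intensification.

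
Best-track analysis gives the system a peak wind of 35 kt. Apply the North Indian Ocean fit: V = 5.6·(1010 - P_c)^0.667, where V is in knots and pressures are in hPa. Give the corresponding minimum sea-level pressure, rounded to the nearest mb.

994 mb

ΔP = (V / 5.6)^(1/0.667) = (35/5.6)^1.499.
35/5.6 = 6.250; 6.250^1.499 ≈ 15.60 mb.
P_c = 1010 − 15.60 = 994.40 ≈ 994 mb.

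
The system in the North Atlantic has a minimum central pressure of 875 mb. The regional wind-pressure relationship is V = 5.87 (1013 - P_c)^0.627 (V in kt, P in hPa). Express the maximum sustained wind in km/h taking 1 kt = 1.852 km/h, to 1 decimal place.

ΔP = 1013 − 875 = 138 mb.
V ≈ 5.87 × 138^0.627 = 5.87 × 21.964 ≈ 128.927 kt.
128.927 × 1.852 ≈ 238.77 km/h → 238.8 km/h.

238.8 km/h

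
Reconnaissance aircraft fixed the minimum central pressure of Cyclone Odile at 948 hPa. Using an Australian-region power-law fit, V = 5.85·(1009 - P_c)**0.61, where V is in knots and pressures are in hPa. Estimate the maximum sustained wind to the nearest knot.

72 kt

ΔP = 1009 − 948 = 61 hPa.
61^0.61 ≈ 12.276.
V ≈ 5.85 × 12.276 ≈ 71.8 kt.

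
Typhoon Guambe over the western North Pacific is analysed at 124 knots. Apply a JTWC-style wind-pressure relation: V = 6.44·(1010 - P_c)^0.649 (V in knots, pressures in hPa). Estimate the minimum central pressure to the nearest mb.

915 mb

ΔP = (V / 6.44)^(1/0.649) = (124/6.44)^1.541.
124/6.44 = 19.255; 19.255^1.541 ≈ 95.34 mb.
P_c = 1010 − 95.34 = 914.66 ≈ 915 mb.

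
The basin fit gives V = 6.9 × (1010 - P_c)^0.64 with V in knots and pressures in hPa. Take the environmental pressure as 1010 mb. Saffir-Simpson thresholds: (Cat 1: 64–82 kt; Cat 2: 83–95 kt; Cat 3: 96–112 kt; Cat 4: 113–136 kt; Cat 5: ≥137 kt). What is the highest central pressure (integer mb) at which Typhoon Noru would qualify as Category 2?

Category 2 begins at V = 83 kt.
Required ΔP = (83/6.9)^(1/0.64) = 12.029^1.562 ≈ 48.74 mb.
P_c ≤ 1010 − 48.74 = 961.26, so the highest integer P_c is 961 mb.

961 mb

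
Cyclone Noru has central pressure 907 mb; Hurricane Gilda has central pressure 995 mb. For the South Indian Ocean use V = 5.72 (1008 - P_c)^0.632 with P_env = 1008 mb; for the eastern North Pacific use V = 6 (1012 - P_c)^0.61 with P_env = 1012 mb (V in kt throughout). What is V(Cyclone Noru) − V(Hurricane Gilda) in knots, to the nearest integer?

72 kt

Cyclone Noru: ΔP = 101; V ≈ 5.72 × 101^0.632 ≈ 105.71 kt.
Hurricane Gilda: ΔP = 17; V ≈ 6 × 17^0.61 ≈ 33.79 kt.
Difference ≈ 105.71 − 33.79 = 71.92 → 72 kt.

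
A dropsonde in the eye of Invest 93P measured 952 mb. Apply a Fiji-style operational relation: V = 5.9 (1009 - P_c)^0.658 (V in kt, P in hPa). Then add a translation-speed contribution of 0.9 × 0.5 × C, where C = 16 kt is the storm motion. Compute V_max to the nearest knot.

92 kt

ΔP = 1009 − 952 = 57 mb.
57^0.658 ≈ 14.301.
V ≈ 5.9 × 14.301 ≈ 84.4 kt.
Translation term: 0.9 × 0.5 × 16 = 7.2 kt.
Corrected V ≈ 91.6 kt → 92 kt.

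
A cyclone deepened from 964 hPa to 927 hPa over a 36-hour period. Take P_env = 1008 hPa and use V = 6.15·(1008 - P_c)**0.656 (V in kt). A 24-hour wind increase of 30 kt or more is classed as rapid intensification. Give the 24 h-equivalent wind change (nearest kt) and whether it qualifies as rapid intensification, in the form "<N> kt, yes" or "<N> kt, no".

24 kt, no

V₁: ΔP = 44, V ≈ 6.15 × 44^0.656 ≈ 73.62 kt.
V₂: ΔP = 81, V ≈ 6.15 × 81^0.656 ≈ 109.86 kt.
ΔV over 36 h = 36.24 kt → 24 h equivalent = 36.24 × 24/36 ≈ 24.16 kt.
24 kt < 30 kt ⇒ not rapid intensification.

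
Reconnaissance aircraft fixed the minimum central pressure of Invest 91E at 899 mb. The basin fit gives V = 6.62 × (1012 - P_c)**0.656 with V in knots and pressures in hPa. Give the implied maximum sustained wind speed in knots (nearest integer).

147 kt

ΔP = 1012 − 899 = 113 mb.
113^0.656 ≈ 22.224.
V ≈ 6.62 × 22.224 ≈ 147.1 kt.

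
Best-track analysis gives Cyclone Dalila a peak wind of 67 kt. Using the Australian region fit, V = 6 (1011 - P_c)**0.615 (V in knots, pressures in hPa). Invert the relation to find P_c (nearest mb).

960 mb

ΔP = (V / 6)^(1/0.615) = (67/6)^1.626.
67/6 = 11.167; 11.167^1.626 ≈ 50.58 mb.
P_c = 1011 − 50.58 = 960.42 ≈ 960 mb.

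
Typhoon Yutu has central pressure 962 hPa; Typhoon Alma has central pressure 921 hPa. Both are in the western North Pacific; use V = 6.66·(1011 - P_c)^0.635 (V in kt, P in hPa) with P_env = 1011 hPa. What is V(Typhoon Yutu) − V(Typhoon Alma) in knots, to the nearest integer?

Typhoon Yutu: ΔP = 49; V ≈ 6.66 × 49^0.635 ≈ 78.84 kt.
Typhoon Alma: ΔP = 90; V ≈ 6.66 × 90^0.635 ≈ 115.99 kt.
Difference ≈ 78.84 − 115.99 = -37.15 → -37 kt.

-37 kt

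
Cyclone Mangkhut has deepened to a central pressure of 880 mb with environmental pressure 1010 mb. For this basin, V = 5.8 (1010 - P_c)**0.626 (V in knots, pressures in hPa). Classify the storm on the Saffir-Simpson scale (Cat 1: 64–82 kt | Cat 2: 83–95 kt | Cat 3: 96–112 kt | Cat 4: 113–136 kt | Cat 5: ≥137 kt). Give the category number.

4

ΔP = 1010 − 880 = 130 mb.
V ≈ 5.8 × 130^0.626 = 5.8 × 21.05 ≈ 122 kt.
122 kt falls in the Category 4 band.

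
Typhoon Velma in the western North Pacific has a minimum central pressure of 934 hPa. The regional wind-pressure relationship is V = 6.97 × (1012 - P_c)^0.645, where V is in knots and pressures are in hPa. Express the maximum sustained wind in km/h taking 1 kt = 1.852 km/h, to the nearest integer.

214 km/h

ΔP = 1012 − 934 = 78 hPa.
V ≈ 6.97 × 78^0.645 = 6.97 × 16.611 ≈ 115.780 kt.
115.780 × 1.852 ≈ 214.42 km/h → 214 km/h.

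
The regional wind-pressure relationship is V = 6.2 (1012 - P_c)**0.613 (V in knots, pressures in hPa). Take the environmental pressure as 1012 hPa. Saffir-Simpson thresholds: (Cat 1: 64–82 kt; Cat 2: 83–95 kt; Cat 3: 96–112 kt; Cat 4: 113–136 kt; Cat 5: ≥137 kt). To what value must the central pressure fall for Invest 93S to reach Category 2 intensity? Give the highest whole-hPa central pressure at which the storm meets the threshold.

943 hPa

Category 2 begins at V = 83 kt.
Required ΔP = (83/6.2)^(1/0.613) = 13.387^1.631 ≈ 68.86 hPa.
P_c ≤ 1012 − 68.86 = 943.14, so the highest integer P_c is 943 hPa.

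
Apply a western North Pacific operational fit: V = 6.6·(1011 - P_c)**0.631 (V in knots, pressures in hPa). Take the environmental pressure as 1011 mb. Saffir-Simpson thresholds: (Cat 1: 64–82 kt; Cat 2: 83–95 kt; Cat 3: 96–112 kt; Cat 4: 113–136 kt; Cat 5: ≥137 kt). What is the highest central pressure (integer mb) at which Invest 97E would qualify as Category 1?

Category 1 begins at V = 64 kt.
Required ΔP = (64/6.6)^(1/0.631) = 9.697^1.585 ≈ 36.61 mb.
P_c ≤ 1011 − 36.61 = 974.39, so the highest integer P_c is 974 mb.

974 mb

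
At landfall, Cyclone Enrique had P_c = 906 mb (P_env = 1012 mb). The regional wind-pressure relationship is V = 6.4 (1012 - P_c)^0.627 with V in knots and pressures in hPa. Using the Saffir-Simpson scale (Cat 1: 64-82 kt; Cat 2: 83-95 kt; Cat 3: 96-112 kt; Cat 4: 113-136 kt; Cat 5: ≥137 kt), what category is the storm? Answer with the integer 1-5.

4

ΔP = 1012 − 906 = 106 mb.
V ≈ 6.4 × 106^0.627 = 6.4 × 18.62 ≈ 119 kt.
119 kt falls in the Category 4 band.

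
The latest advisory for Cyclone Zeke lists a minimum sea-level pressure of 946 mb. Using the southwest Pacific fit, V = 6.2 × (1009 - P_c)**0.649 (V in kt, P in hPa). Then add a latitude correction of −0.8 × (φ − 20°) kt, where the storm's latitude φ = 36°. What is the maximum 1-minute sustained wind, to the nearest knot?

ΔP = 1009 − 946 = 63 mb.
63^0.649 ≈ 14.715.
V ≈ 6.2 × 14.715 ≈ 91.2 kt.
Latitude correction: −0.8 × (36 − 20) = -12.8 kt.
Corrected V ≈ 78.4 kt → 78 kt.

78 kt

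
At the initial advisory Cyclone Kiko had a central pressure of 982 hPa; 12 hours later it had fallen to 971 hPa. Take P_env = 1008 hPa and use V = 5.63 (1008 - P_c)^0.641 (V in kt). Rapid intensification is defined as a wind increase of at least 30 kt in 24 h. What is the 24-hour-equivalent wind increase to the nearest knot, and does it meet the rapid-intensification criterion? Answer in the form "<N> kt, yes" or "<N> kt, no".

23 kt, no

V₁: ΔP = 26, V ≈ 5.63 × 26^0.641 ≈ 45.45 kt.
V₂: ΔP = 37, V ≈ 5.63 × 37^0.641 ≈ 56.98 kt.
ΔV over 12 h = 11.53 kt → 24 h equivalent = 11.53 × 24/12 ≈ 23.06 kt.
23 kt < 30 kt ⇒ not rapid intensification.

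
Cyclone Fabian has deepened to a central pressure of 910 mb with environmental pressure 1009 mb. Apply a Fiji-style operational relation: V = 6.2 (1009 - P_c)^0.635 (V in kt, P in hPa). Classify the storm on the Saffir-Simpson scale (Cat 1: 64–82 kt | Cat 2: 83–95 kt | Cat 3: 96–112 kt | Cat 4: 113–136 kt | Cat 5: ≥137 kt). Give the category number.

ΔP = 1009 − 910 = 99 mb.
V ≈ 6.2 × 99^0.635 = 6.2 × 18.50 ≈ 115 kt.
115 kt falls in the Category 4 band.

4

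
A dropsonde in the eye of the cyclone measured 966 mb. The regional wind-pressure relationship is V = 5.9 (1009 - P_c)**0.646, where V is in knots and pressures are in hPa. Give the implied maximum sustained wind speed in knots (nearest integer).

67 kt

ΔP = 1009 − 966 = 43 mb.
43^0.646 ≈ 11.356.
V ≈ 5.9 × 11.356 ≈ 67.0 kt.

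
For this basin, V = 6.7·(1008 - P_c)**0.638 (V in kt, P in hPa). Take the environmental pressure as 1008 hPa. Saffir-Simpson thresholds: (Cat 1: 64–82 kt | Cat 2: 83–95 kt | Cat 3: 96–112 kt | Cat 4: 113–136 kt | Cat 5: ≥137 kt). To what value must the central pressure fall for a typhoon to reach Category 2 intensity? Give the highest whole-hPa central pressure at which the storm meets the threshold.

956 hPa

Category 2 begins at V = 83 kt.
Required ΔP = (83/6.7)^(1/0.638) = 12.388^1.567 ≈ 51.66 hPa.
P_c ≤ 1008 − 51.66 = 956.34, so the highest integer P_c is 956 hPa.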